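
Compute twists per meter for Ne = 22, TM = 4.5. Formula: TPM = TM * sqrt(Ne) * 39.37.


Formula: TPM = TM * sqrt(Ne) * 39.37
Step 1: sqrt(Ne) = sqrt(22) = 4.6904
Step 2: TM * sqrt(Ne) = 4.5 * 4.6904 = 21.1068
Step 3: TPM = 21.1068 * 39.37 = 831 twists/m

831 twists/m


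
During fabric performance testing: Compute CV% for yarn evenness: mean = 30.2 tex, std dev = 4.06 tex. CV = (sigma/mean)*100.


Formula: CV% = (standard deviation / mean) * 100
Step 1: Ratio = 4.06 / 30.2 = 0.134437
Step 2: CV% = 0.134437 * 100 = 13.4437% ≈ 13.4%

13.4%


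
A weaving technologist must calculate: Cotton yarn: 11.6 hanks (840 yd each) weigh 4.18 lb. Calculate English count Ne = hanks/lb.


Formula: Ne = hanks / mass_lb
Substituting: Ne = 11.6 / 4.18
Ne = 2.8

2.8 Ne


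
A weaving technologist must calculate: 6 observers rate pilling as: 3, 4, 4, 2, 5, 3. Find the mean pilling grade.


Formula: Mean = sum / count
Sum = 3 + 4 + 4 + 2 + 5 + 3 = 21
Mean = 21 / 6 = 3.5

3.5


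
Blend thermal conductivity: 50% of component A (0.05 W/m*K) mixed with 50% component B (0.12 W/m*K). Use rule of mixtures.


Formula: Blend property = (fraction_A * property_A) + (fraction_B * property_B)
Step 1: Contribution A = 50/100 * 0.05 W/m*K = 0.025 W/m*K
Step 2: Contribution B = 50/100 * 0.12 W/m*K = 0.06 W/m*K
Step 3: Blend thermal conductivity = 0.025 + 0.06 = 0.085 W/m*K

0.085 W/m*K


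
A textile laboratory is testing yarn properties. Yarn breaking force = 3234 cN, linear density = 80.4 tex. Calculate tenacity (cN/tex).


Formula: Tenacity = Breaking force / Linear density
Tenacity = 3234 cN / 80.4 tex
Tenacity = 40.22 cN/tex

40.22 cN/tex


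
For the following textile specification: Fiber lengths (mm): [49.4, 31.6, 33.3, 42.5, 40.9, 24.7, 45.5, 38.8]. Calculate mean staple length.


Formula: Mean = sum of lengths / count
Sum = 49.4 + 31.6 + 33.3 + 42.5 + 40.9 + 24.7 + 45.5 + 38.8
Sum = 306.7 mm
Mean = 306.7 / 8 = 38.34 mm

38.34 mm


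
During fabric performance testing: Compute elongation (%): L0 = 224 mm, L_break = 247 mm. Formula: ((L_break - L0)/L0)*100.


Formula: Elongation (%) = ((L_break - L0) / L0) * 100
Step 1: Extension = 247 - 224 = 23 mm
Step 2: Elongation = (23 / 224) * 100
Step 3: Elongation = 0.102679 * 100 = 10.2679% ≈ 10.3%

10.3%


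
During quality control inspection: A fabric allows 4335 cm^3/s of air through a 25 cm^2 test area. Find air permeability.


Formula: Air Permeability = Airflow / Test Area
AP = 4335 cm^3/s / 25 cm^2
AP = 173.4 cm^3/s/cm^2

173.4 cm^3/s/cm^2


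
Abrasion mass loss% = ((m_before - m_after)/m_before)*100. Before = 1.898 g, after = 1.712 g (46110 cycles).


Formula: Mass loss% = ((m_before - m_after) / m_before) * 100
Step 1: Mass loss = 1.898 - 1.712 = 0.186 g
Step 2: Ratio = 0.186 / 1.898 = 0.0979979
Step 3: Mass loss% = 0.0979979 * 100 = 9.79979% ≈ 9.80%

9.80%


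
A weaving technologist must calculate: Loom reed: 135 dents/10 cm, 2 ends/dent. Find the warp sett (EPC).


Formula: EPC = (dents per 10 cm * ends per dent) / 10
Step 1: Total ends per 10 cm = 135 * 2 = 270
Step 2: EPC = 270 / 10 = 27.0 ends/cm

27.0 ends/cm


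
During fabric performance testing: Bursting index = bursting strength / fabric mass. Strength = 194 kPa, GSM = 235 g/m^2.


Formula: Bursting Index = Bursting Strength / Fabric GSM
BI = 194 kPa / 235 g/m^2
BI = 0.826 kPa/(g/m^2)

0.826 kPa/(g/m^2)


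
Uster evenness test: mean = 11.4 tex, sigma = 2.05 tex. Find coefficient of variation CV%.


Formula: CV% = (standard deviation / mean) * 100
Step 1: Ratio = 2.05 / 11.4 = 0.179825
Step 2: CV% = 0.179825 * 100 = 17.9825% ≈ 18.0%

18.0%


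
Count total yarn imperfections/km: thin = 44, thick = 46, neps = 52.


Formula: Total = thin places + thick places + neps
Total = 44 + 46 + 52
Total = 142 imperfections/km

142 imperfections/km


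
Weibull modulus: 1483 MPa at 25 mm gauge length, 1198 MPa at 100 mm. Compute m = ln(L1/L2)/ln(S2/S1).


Formula: m = ln(L1/L2) / ln(S2/S1)
Step 1: ln(L1/L2) = ln(25/100) = -1.38629
Step 2: S2/S1 = 1198/1483 = 0.80782
Step 3: ln(S2/S1) = ln(0.80782) = -0.21342
Step 4: m = -1.38629 / -0.21342 = 6.50

6.50 (Weibull m)


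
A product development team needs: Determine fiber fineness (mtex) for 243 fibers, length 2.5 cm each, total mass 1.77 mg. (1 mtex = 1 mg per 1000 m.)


Formula: fineness (mtex) = mass (mg) / total length (km) = (mass_mg / total_length_m) * 1000
Step 1: Convert fiber length: 2.5 cm = 0.025 m
Step 2: Total fiber length = 243 * 0.025 = 6.075 m
Step 3: Linear density = 1.77 mg / 6.075 m = 0.2914 mg/m
Step 4: fineness = 0.2914 * 1000 = 291.4 mtex

291.4 mtex


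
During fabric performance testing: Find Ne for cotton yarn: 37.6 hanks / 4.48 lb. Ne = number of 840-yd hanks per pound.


Formula: Ne = hanks / mass_lb
Substituting: Ne = 37.6 / 4.48
Ne = 8.4

8.4 Ne


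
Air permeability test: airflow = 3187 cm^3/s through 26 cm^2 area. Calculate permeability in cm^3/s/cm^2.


Formula: Air Permeability = Airflow / Test Area
AP = 3187 cm^3/s / 26 cm^2
AP = 122.6 cm^3/s/cm^2

122.6 cm^3/s/cm^2


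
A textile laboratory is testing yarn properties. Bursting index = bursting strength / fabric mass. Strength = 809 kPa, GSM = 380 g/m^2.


Formula: Bursting Index = Bursting Strength / Fabric GSM
BI = 809 kPa / 380 g/m^2
BI = 2.129 kPa/(g/m^2)

2.129 kPa/(g/m^2)


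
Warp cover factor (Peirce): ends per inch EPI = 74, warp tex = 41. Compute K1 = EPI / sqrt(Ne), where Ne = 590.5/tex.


Formula: K1 = EPI / sqrt(Ne), with Ne = 590.5 / tex_warp
Step 1: Ne = 590.5 / 41 = 14.402
Step 2: sqrt(Ne) = sqrt(14.402) = 3.795
Step 3: K1 = 74 / 3.795 = 19.5

19.5


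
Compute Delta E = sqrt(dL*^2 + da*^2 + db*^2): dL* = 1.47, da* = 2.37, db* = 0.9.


Formula: Delta E = sqrt(dL*^2 + da*^2 + db*^2)
Step 1: dL*^2 = 1.47^2 = 2.1609
Step 2: da*^2 = 2.37^2 = 5.6169
Step 3: db*^2 = 0.9^2 = 0.81
Step 4: Sum = 2.1609 + 5.6169 + 0.81 = 8.5878
Step 5: Delta E = sqrt(8.5878) = 2.93

2.93 Delta E


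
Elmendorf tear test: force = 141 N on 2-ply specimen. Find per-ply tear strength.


Formula: Per-ply strength = Total force / Number of plies
Per-ply = 141 N / 2
Per-ply = 70.5 N

70.5 N


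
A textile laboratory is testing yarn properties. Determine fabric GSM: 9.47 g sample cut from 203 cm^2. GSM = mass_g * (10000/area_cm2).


Formula: GSM = mass_g / area_m2
Step 1: Convert area: 203 cm^2 = 203 / 10000 = 0.0203 m^2
Step 2: GSM = 9.47 g / 0.0203 m^2 = 466.5 g/m^2

466.5 g/m^2


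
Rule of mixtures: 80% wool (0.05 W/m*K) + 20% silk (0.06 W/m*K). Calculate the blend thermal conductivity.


Formula: Blend property = (fraction_A * property_A) + (fraction_B * property_B)
Step 1: Contribution A = 80/100 * 0.05 W/m*K = 0.04 W/m*K
Step 2: Contribution B = 20/100 * 0.06 W/m*K = 0.012 W/m*K
Step 3: Blend thermal conductivity = 0.04 + 0.012 = 0.052 W/m*K

0.052 W/m*K


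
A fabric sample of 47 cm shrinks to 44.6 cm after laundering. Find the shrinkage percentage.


Formula: Shrinkage% = ((L_before - L_after) / L_before) * 100
Step 1: Shrinkage = 47 - 44.6 = 2.4 cm
Step 2: Shrinkage% = (2.4 / 47) * 100
Step 3: Shrinkage% = 0.051064 * 100 = 5.1064% ≈ 5.1%

5.1%


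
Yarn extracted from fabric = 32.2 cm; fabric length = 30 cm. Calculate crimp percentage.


Formula: Crimp% = ((L_yarn - L_fabric) / L_fabric) * 100
Step 1: Extension = 32.2 - 30 = 2.2 cm
Step 2: Crimp% = (2.2 / 30) * 100
Step 3: Crimp% = 0.073333 * 100 = 7.3333% ≈ 7.3%

7.3%


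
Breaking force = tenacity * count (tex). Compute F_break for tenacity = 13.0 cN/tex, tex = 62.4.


Formula: Breaking force = Tenacity * Linear density
F = 13.0 cN/tex * 62.4 tex
F = 811.20 cN

811.20 cN


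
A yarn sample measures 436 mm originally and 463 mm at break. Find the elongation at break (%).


Formula: Elongation (%) = ((L_break - L0) / L0) * 100
Step 1: Extension = 463 - 436 = 27 mm
Step 2: Elongation = (27 / 436) * 100
Step 3: Elongation = 0.061927 * 100 = 6.1927% ≈ 6.2%

6.2%


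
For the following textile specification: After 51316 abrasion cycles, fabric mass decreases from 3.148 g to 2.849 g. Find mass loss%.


Formula: Mass loss% = ((m_before - m_after) / m_before) * 100
Step 1: Mass loss = 3.148 - 2.849 = 0.299 g
Step 2: Ratio = 0.299 / 3.148 = 0.0949809
Step 3: Mass loss% = 0.0949809 * 100 = 9.49809% ≈ 9.50%

9.50%


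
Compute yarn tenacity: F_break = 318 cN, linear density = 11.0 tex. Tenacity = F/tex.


Formula: Tenacity = Breaking force / Linear density
Tenacity = 318 cN / 11.0 tex
Tenacity = 28.91 cN/tex

28.91 cN/tex


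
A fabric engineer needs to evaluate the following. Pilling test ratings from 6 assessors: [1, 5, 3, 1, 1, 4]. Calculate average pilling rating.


Formula: Mean = sum / count
Sum = 1 + 5 + 3 + 1 + 1 + 4 = 15
Mean = 15 / 6 = 2.5

2.5


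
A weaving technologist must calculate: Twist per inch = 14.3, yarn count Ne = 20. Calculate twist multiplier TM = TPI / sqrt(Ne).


Formula: TM = TPI / sqrt(Ne)
Step 1: sqrt(Ne) = sqrt(20) = 4.4721
Step 2: TM = 14.3 / 4.4721 = 3.20

3.20 TM


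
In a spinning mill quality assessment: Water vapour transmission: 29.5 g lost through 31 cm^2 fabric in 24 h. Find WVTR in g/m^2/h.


Formula: WVTR = mass_loss / (area * time)
Step 1: Convert area: 31 cm^2 = 0.0031 m^2
Step 2: WVTR = 29.5 g / (0.0031 m^2 * 24 h)
Step 3: WVTR = 29.5 / 0.0744 = 396.5 g/m^2/h

396.5 g/m^2/h


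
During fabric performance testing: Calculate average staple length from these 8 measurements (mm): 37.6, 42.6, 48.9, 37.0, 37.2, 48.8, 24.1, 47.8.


Formula: Mean = sum of lengths / count
Sum = 37.6 + 42.6 + 48.9 + 37.0 + 37.2 + 48.8 + 24.1 + 47.8
Sum = 324.0 mm
Mean = 324.0 / 8 = 40.50 mm

40.50 mm


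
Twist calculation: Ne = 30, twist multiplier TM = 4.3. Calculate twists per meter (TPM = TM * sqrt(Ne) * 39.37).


Formula: TPM = TM * sqrt(Ne) * 39.37
Step 1: sqrt(Ne) = sqrt(30) = 5.4772
Step 2: TM * sqrt(Ne) = 4.3 * 5.4772 = 23.552
Step 3: TPM = 23.552 * 39.37 = 927 twists/m

927 twists/m


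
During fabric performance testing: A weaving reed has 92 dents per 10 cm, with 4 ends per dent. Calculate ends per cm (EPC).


Formula: EPC = (dents per 10 cm * ends per dent) / 10
Step 1: Total ends per 10 cm = 92 * 4 = 368
Step 2: EPC = 368 / 10 = 36.8 ends/cm

36.8 ends/cm


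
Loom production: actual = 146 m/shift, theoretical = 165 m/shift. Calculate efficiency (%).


Formula: Efficiency% = (Actual output / Theoretical output) * 100
Efficiency% = (146 / 165) * 100
Efficiency% = 0.884848 * 100 = 88.4848% ≈ 88.5%

88.5%


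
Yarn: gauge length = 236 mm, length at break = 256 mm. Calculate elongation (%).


Formula: Elongation (%) = ((L_break - L0) / L0) * 100
Step 1: Extension = 256 - 236 = 20 mm
Step 2: Elongation = (20 / 236) * 100
Step 3: Elongation = 0.084746 * 100 = 8.4746% ≈ 8.5%

8.5%


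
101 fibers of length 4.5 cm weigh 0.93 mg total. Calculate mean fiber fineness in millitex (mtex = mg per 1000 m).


Formula: fineness (mtex) = mass (mg) / total length (km) = (mass_mg / total_length_m) * 1000
Step 1: Convert fiber length: 4.5 cm = 0.045 m
Step 2: Total fiber length = 101 * 0.045 = 4.545 m
Step 3: Linear density = 0.93 mg / 4.545 m = 0.2046 mg/m
Step 4: fineness = 0.2046 * 1000 = 204.6 mtex

204.6 mtex


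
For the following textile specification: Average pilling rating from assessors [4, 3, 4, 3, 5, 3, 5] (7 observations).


Formula: Mean = sum / count
Sum = 4 + 3 + 4 + 3 + 5 + 3 + 5 = 27
Mean = 27 / 7 = 3.9

3.9


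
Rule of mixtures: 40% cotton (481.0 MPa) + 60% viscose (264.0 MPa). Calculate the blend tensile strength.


Formula: Blend property = (fraction_A * property_A) + (fraction_B * property_B)
Step 1: Contribution A = 40/100 * 481.0 MPa = 192.4 MPa
Step 2: Contribution B = 60/100 * 264.0 MPa = 158.4 MPa
Step 3: Blend tensile strength = 192.4 + 158.4 = 350.8 MPa

350.8 MPa


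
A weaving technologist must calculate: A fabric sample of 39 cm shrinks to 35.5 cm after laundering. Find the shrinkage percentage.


Formula: Shrinkage% = ((L_before - L_after) / L_before) * 100
Step 1: Shrinkage = 39 - 35.5 = 3.5 cm
Step 2: Shrinkage% = (3.5 / 39) * 100
Step 3: Shrinkage% = 0.089744 * 100 = 8.9744% ≈ 9.0%

9.0%


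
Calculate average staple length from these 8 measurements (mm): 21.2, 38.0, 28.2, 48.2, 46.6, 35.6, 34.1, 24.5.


Formula: Mean = sum of lengths / count
Sum = 21.2 + 38.0 + 28.2 + 48.2 + 46.6 + 35.6 + 34.1 + 24.5
Sum = 276.4 mm
Mean = 276.4 / 8 = 34.55 mm

34.55 mm


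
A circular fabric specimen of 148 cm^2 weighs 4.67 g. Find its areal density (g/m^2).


Formula: GSM = mass_g / area_m2
Step 1: Convert area: 148 cm^2 = 148 / 10000 = 0.0148 m^2
Step 2: GSM = 4.67 g / 0.0148 m^2 = 315.5 g/m^2

315.5 g/m^2


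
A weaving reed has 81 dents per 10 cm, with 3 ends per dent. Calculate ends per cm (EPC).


Formula: EPC = (dents per 10 cm * ends per dent) / 10
Step 1: Total ends per 10 cm = 81 * 3 = 243
Step 2: EPC = 243 / 10 = 24.3 ends/cm

24.3 ends/cm


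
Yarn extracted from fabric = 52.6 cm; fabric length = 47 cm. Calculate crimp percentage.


Formula: Crimp% = ((L_yarn - L_fabric) / L_fabric) * 100
Step 1: Extension = 52.6 - 47 = 5.6 cm
Step 2: Crimp% = (5.6 / 47) * 100
Step 3: Crimp% = 0.119149 * 100 = 11.9149% ≈ 11.9%

11.9%


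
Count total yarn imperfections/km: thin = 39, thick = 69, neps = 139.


Formula: Total = thin places + thick places + neps
Total = 39 + 69 + 139
Total = 247 imperfections/km

247 imperfections/km


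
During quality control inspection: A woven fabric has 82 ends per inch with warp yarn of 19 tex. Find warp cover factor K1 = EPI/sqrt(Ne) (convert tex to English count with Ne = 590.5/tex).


Formula: K1 = EPI / sqrt(Ne), with Ne = 590.5 / tex_warp
Step 1: Ne = 590.5 / 19 = 31.079
Step 2: sqrt(Ne) = sqrt(31.079) = 5.5749
Step 3: K1 = 82 / 5.5749 = 14.7

14.7


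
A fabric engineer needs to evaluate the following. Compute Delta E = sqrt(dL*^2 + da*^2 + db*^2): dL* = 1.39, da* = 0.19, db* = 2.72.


Formula: Delta E = sqrt(dL*^2 + da*^2 + db*^2)
Step 1: dL*^2 = 1.39^2 = 1.9321
Step 2: da*^2 = 0.19^2 = 0.0361
Step 3: db*^2 = 2.72^2 = 7.3984
Step 4: Sum = 1.9321 + 0.0361 + 7.3984 = 9.3666
Step 5: Delta E = sqrt(9.3666) = 3.06

3.06 Delta E


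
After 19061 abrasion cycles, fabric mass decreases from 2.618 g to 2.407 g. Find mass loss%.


Formula: Mass loss% = ((m_before - m_after) / m_before) * 100
Step 1: Mass loss = 2.618 - 2.407 = 0.211 g
Step 2: Ratio = 0.211 / 2.618 = 0.0805959
Step 3: Mass loss% = 0.0805959 * 100 = 8.05959% ≈ 8.06%

8.06%


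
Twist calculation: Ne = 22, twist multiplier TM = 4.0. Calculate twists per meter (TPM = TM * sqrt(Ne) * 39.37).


Formula: TPM = TM * sqrt(Ne) * 39.37
Step 1: sqrt(Ne) = sqrt(22) = 4.6904
Step 2: TM * sqrt(Ne) = 4.0 * 4.6904 = 18.7616
Step 3: TPM = 18.7616 * 39.37 = 739 twists/m

739 twists/m


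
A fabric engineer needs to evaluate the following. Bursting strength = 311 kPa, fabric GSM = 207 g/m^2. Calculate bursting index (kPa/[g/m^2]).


Formula: Bursting Index = Bursting Strength / Fabric GSM
BI = 311 kPa / 207 g/m^2
BI = 1.502 kPa/(g/m^2)

1.502 kPa/(g/m^2)


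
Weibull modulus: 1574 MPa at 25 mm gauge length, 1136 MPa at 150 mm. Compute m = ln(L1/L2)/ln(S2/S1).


Formula: m = ln(L1/L2) / ln(S2/S1)
Step 1: ln(L1/L2) = ln(25/150) = -1.79176
Step 2: S2/S1 = 1136/1574 = 0.72173
Step 3: ln(S2/S1) = ln(0.72173) = -0.32610
Step 4: m = -1.79176 / -0.32610 = 5.49

5.49 (Weibull m)


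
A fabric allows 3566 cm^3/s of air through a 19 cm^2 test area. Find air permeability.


Formula: Air Permeability = Airflow / Test Area
AP = 3566 cm^3/s / 19 cm^2
AP = 187.7 cm^3/s/cm^2

187.7 cm^3/s/cm^2


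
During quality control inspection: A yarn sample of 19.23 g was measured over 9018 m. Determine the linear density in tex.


Formula: Tex = (mass_g / length_m) * 1000
Substituting: Tex = (19.23 / 9018) * 1000
Intermediate: 19.23 / 9018 = 0.0021324 g/m
Tex = 0.0021324 * 1000 = 2.13 tex

2.13 tex


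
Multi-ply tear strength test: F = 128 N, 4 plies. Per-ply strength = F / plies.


Formula: Per-ply strength = Total force / Number of plies
Per-ply = 128 N / 4
Per-ply = 32 N

32 N


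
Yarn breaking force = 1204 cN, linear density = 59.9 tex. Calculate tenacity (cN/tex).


Formula: Tenacity = Breaking force / Linear density
Tenacity = 1204 cN / 59.9 tex
Tenacity = 20.10 cN/tex

20.10 cN/tex


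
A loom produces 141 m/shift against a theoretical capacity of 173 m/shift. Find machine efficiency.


Formula: Efficiency% = (Actual output / Theoretical output) * 100
Efficiency% = (141 / 173) * 100
Efficiency% = 0.815029 * 100 = 81.5029% ≈ 81.5%

81.5%


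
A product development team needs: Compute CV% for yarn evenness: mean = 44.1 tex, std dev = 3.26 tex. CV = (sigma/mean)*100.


Formula: CV% = (standard deviation / mean) * 100
Step 1: Ratio = 3.26 / 44.1 = 0.073923
Step 2: CV% = 0.073923 * 100 = 7.3923% ≈ 7.4%

7.4%


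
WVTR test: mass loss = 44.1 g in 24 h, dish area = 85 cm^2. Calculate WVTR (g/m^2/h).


Formula: WVTR = mass_loss / (area * time)
Step 1: Convert area: 85 cm^2 = 0.0085 m^2
Step 2: WVTR = 44.1 g / (0.0085 m^2 * 24 h)
Step 3: WVTR = 44.1 / 0.204 = 216.2 g/m^2/h

216.2 g/m^2/h


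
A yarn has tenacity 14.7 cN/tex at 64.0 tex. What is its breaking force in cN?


Formula: Breaking force = Tenacity * Linear density
F = 14.7 cN/tex * 64.0 tex
F = 940.80 cN

940.80 cN


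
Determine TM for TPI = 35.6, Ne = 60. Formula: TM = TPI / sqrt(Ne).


Formula: TM = TPI / sqrt(Ne)
Step 1: sqrt(Ne) = sqrt(60) = 7.746
Step 2: TM = 35.6 / 7.746 = 4.60

4.60 TM


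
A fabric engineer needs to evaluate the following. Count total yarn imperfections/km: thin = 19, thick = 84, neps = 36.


Formula: Total = thin places + thick places + neps
Total = 19 + 84 + 36
Total = 139 imperfections/km

139 imperfections/km


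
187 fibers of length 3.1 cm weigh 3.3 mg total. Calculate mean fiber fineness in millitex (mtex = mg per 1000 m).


Formula: fineness (mtex) = mass (mg) / total length (km) = (mass_mg / total_length_m) * 1000
Step 1: Convert fiber length: 3.1 cm = 0.031 m
Step 2: Total fiber length = 187 * 0.031 = 5.797 m
Step 3: Linear density = 3.3 mg / 5.797 m = 0.5693 mg/m
Step 4: fineness = 0.5693 * 1000 = 569.3 mtex

569.3 mtex


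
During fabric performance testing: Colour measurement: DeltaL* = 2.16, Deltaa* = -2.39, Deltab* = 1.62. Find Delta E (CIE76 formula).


Formula: Delta E = sqrt(dL*^2 + da*^2 + db*^2)
Step 1: dL*^2 = 2.16^2 = 4.6656
Step 2: da*^2 = (-2.39)^2 = 5.7121
Step 3: db*^2 = 1.62^2 = 2.6244
Step 4: Sum = 4.6656 + 5.7121 + 2.6244 = 13.0021
Step 5: Delta E = sqrt(13.0021) = 3.61

3.61 Delta E


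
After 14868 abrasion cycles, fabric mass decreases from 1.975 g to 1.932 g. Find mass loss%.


Formula: Mass loss% = ((m_before - m_after) / m_before) * 100
Step 1: Mass loss = 1.975 - 1.932 = 0.043 g
Step 2: Ratio = 0.043 / 1.975 = 0.0217722
Step 3: Mass loss% = 0.0217722 * 100 = 2.17722% ≈ 2.18%

2.18%


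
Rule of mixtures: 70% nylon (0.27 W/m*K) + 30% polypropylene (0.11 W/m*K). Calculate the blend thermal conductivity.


Formula: Blend property = (fraction_A * property_A) + (fraction_B * property_B)
Step 1: Contribution A = 70/100 * 0.27 W/m*K = 0.189 W/m*K
Step 2: Contribution B = 30/100 * 0.11 W/m*K = 0.033 W/m*K
Step 3: Blend thermal conductivity = 0.189 + 0.033 = 0.222 W/m*K

0.222 W/m*K


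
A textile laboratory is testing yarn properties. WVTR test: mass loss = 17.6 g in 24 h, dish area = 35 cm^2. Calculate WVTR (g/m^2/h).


Formula: WVTR = mass_loss / (area * time)
Step 1: Convert area: 35 cm^2 = 0.0035 m^2
Step 2: WVTR = 17.6 g / (0.0035 m^2 * 24 h)
Step 3: WVTR = 17.6 / 0.084 = 209.5 g/m^2/h

209.5 g/m^2/h


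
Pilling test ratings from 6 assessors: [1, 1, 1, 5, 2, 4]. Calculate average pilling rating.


Formula: Mean = sum / count
Sum = 1 + 1 + 1 + 5 + 2 + 4 = 14
Mean = 14 / 6 = 2.3

2.3


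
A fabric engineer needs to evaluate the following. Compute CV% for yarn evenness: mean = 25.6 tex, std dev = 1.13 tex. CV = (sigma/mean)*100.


Formula: CV% = (standard deviation / mean) * 100
Step 1: Ratio = 1.13 / 25.6 = 0.044141
Step 2: CV% = 0.044141 * 100 = 4.4141% ≈ 4.4%

4.4%


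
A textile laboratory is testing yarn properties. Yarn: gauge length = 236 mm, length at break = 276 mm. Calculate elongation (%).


Formula: Elongation (%) = ((L_break - L0) / L0) * 100
Step 1: Extension = 276 - 236 = 40 mm
Step 2: Elongation = (40 / 236) * 100
Step 3: Elongation = 0.169492 * 100 = 16.9492% ≈ 16.9%

16.9%


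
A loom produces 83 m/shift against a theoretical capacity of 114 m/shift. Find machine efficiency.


Formula: Efficiency% = (Actual output / Theoretical output) * 100
Efficiency% = (83 / 114) * 100
Efficiency% = 0.72807 * 100 = 72.807% ≈ 72.8%

72.8%


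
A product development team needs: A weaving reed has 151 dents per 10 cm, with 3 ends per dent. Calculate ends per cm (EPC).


Formula: EPC = (dents per 10 cm * ends per dent) / 10
Step 1: Total ends per 10 cm = 151 * 3 = 453
Step 2: EPC = 453 / 10 = 45.3 ends/cm

45.3 ends/cm


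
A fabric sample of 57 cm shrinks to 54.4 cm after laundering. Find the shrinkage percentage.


Formula: Shrinkage% = ((L_before - L_after) / L_before) * 100
Step 1: Shrinkage = 57 - 54.4 = 2.6 cm
Step 2: Shrinkage% = (2.6 / 57) * 100
Step 3: Shrinkage% = 0.045614 * 100 = 4.5614% ≈ 4.6%

4.6%


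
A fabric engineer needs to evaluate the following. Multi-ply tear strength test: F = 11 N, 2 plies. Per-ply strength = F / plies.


Formula: Per-ply strength = Total force / Number of plies
Per-ply = 11 N / 2
Per-ply = 5.5 N

5.5 N


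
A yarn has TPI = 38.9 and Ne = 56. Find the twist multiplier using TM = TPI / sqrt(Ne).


Formula: TM = TPI / sqrt(Ne)
Step 1: sqrt(Ne) = sqrt(56) = 7.4833
Step 2: TM = 38.9 / 7.4833 = 5.20

5.20 TM


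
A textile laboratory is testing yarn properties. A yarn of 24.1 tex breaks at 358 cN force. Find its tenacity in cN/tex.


Formula: Tenacity = Breaking force / Linear density
Tenacity = 358 cN / 24.1 tex
Tenacity = 14.85 cN/tex

14.85 cN/tex


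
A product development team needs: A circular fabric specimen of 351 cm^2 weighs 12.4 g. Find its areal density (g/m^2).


Formula: GSM = mass_g / area_m2
Step 1: Convert area: 351 cm^2 = 351 / 10000 = 0.0351 m^2
Step 2: GSM = 12.4 g / 0.0351 m^2 = 353.3 g/m^2

353.3 g/m^2


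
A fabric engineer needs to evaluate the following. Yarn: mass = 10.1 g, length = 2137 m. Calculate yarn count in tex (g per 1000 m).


Formula: Tex = (mass_g / length_m) * 1000
Substituting: Tex = (10.1 / 2137) * 1000
Intermediate: 10.1 / 2137 = 0.00472625 g/m
Tex = 0.00472625 * 1000 = 4.73 tex

4.73 tex


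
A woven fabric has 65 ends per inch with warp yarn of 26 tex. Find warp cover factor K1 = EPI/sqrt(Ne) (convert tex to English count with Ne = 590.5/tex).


Formula: K1 = EPI / sqrt(Ne), with Ne = 590.5 / tex_warp
Step 1: Ne = 590.5 / 26 = 22.712
Step 2: sqrt(Ne) = sqrt(22.712) = 4.7657
Step 3: K1 = 65 / 4.7657 = 13.6

13.6


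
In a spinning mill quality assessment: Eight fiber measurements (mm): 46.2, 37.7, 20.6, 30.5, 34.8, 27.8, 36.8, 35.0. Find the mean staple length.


Formula: Mean = sum of lengths / count
Sum = 46.2 + 37.7 + 20.6 + 30.5 + 34.8 + 27.8 + 36.8 + 35.0
Sum = 269.4 mm
Mean = 269.4 / 8 = 33.68 mm

33.68 mm


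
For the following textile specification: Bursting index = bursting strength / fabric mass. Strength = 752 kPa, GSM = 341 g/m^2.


Formula: Bursting Index = Bursting Strength / Fabric GSM
BI = 752 kPa / 341 g/m^2
BI = 2.205 kPa/(g/m^2)

2.205 kPa/(g/m^2)


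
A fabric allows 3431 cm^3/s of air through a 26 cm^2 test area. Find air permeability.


Formula: Air Permeability = Airflow / Test Area
AP = 3431 cm^3/s / 26 cm^2
AP = 132.0 cm^3/s/cm^2

132.0 cm^3/s/cm^2


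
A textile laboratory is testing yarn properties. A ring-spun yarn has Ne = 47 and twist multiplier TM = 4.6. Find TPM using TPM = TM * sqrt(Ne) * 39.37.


Formula: TPM = TM * sqrt(Ne) * 39.37
Step 1: sqrt(Ne) = sqrt(47) = 6.8557
Step 2: TM * sqrt(Ne) = 4.6 * 6.8557 = 31.5362
Step 3: TPM = 31.5362 * 39.37 = 1242 twists/m

1242 twists/m


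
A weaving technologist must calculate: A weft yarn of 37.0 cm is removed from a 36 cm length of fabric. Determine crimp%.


Formula: Crimp% = ((L_yarn - L_fabric) / L_fabric) * 100
Step 1: Extension = 37.0 - 36 = 1.0 cm
Step 2: Crimp% = (1.0 / 36) * 100
Step 3: Crimp% = 0.027778 * 100 = 2.7778% ≈ 2.8%

2.8%


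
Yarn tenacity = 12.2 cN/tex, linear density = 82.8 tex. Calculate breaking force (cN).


Formula: Breaking force = Tenacity * Linear density
F = 12.2 cN/tex * 82.8 tex
F = 1010.16 cN

1010.16 cN


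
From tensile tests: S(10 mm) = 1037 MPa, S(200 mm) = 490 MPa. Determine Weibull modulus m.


Formula: m = ln(L1/L2) / ln(S2/S1)
Step 1: ln(L1/L2) = ln(10/200) = -2.99573
Step 2: S2/S1 = 490/1037 = 0.47252
Step 3: ln(S2/S1) = ln(0.47252) = -0.74968
Step 4: m = -2.99573 / -0.74968 = 4.00

4.00 (Weibull m)


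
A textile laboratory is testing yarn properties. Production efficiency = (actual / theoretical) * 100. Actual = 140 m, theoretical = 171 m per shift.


Formula: Efficiency% = (Actual output / Theoretical output) * 100
Efficiency% = (140 / 171) * 100
Efficiency% = 0.818713 * 100 = 81.8713% ≈ 81.9%

81.9%


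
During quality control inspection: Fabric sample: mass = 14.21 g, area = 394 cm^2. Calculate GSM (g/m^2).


Formula: GSM = mass_g / area_m2
Step 1: Convert area: 394 cm^2 = 394 / 10000 = 0.0394 m^2
Step 2: GSM = 14.21 g / 0.0394 m^2 = 360.7 g/m^2

360.7 g/m^2


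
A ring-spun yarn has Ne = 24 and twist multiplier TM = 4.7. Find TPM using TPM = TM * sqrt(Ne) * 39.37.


Formula: TPM = TM * sqrt(Ne) * 39.37
Step 1: sqrt(Ne) = sqrt(24) = 4.899
Step 2: TM * sqrt(Ne) = 4.7 * 4.899 = 23.0253
Step 3: TPM = 23.0253 * 39.37 = 907 twists/m

907 twists/m


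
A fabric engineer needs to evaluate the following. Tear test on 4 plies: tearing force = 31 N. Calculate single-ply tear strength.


Formula: Per-ply strength = Total force / Number of plies
Per-ply = 31 N / 4
Per-ply = 7.75 N

7.75 N


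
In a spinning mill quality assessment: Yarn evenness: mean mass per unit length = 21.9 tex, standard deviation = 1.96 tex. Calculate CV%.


Formula: CV% = (standard deviation / mean) * 100
Step 1: Ratio = 1.96 / 21.9 = 0.089498
Step 2: CV% = 0.089498 * 100 = 8.9498% ≈ 8.9%

8.9%


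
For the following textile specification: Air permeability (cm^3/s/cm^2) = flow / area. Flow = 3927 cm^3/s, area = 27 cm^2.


Formula: Air Permeability = Airflow / Test Area
AP = 3927 cm^3/s / 27 cm^2
AP = 145.4 cm^3/s/cm^2

145.4 cm^3/s/cm^2


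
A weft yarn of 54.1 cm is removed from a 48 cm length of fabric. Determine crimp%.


Formula: Crimp% = ((L_yarn - L_fabric) / L_fabric) * 100
Step 1: Extension = 54.1 - 48 = 6.1 cm
Step 2: Crimp% = (6.1 / 48) * 100
Step 3: Crimp% = 0.127083 * 100 = 12.7083% ≈ 12.7%

12.7%


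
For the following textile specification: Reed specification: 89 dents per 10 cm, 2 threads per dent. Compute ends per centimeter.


Formula: EPC = (dents per 10 cm * ends per dent) / 10
Step 1: Total ends per 10 cm = 89 * 2 = 178
Step 2: EPC = 178 / 10 = 17.8 ends/cm

17.8 ends/cm


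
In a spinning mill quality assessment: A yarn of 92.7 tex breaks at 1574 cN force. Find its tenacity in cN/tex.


Formula: Tenacity = Breaking force / Linear density
Tenacity = 1574 cN / 92.7 tex
Tenacity = 16.98 cN/tex

16.98 cN/tex


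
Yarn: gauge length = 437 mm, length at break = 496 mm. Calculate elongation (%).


Formula: Elongation (%) = ((L_break - L0) / L0) * 100
Step 1: Extension = 496 - 437 = 59 mm
Step 2: Elongation = (59 / 437) * 100
Step 3: Elongation = 0.135011 * 100 = 13.5011% ≈ 13.5%

13.5%


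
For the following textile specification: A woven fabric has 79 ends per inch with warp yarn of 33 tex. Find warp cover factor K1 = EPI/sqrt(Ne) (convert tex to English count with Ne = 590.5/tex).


Formula: K1 = EPI / sqrt(Ne), with Ne = 590.5 / tex_warp
Step 1: Ne = 590.5 / 33 = 17.894
Step 2: sqrt(Ne) = sqrt(17.894) = 4.2301
Step 3: K1 = 79 / 4.2301 = 18.7

18.7


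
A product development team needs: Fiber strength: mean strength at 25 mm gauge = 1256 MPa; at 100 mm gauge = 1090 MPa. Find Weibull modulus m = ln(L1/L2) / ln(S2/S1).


Formula: m = ln(L1/L2) / ln(S2/S1)
Step 1: ln(L1/L2) = ln(25/100) = -1.38629
Step 2: S2/S1 = 1090/1256 = 0.86783
Step 3: ln(S2/S1) = ln(0.86783) = -0.14176
Step 4: m = -1.38629 / -0.14176 = 9.78

9.78 (Weibull m)


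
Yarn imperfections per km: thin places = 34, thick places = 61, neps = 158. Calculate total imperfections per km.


Formula: Total = thin places + thick places + neps
Total = 34 + 61 + 158
Total = 253 imperfections/km

253 imperfections/km


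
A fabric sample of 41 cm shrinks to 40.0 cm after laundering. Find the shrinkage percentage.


Formula: Shrinkage% = ((L_before - L_after) / L_before) * 100
Step 1: Shrinkage = 41 - 40.0 = 1.0 cm
Step 2: Shrinkage% = (1.0 / 41) * 100
Step 3: Shrinkage% = 0.02439 * 100 = 2.439% ≈ 2.4%

2.4%


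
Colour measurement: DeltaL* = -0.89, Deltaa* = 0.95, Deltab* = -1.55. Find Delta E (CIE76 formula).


Formula: Delta E = sqrt(dL*^2 + da*^2 + db*^2)
Step 1: dL*^2 = (-0.89)^2 = 0.7921
Step 2: da*^2 = 0.95^2 = 0.9025
Step 3: db*^2 = (-1.55)^2 = 2.4025
Step 4: Sum = 0.7921 + 0.9025 + 2.4025 = 4.0971
Step 5: Delta E = sqrt(4.0971) = 2.02

2.02 Delta E


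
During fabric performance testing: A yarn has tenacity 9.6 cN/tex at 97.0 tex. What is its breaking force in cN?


Formula: Breaking force = Tenacity * Linear density
F = 9.6 cN/tex * 97.0 tex
F = 931.20 cN

931.20 cN


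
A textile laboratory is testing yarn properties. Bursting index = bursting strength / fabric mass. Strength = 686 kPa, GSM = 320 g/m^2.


Formula: Bursting Index = Bursting Strength / Fabric GSM
BI = 686 kPa / 320 g/m^2
BI = 2.144 kPa/(g/m^2)

2.144 kPa/(g/m^2)


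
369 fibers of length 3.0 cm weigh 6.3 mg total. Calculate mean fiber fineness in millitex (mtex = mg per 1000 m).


Formula: fineness (mtex) = mass (mg) / total length (km) = (mass_mg / total_length_m) * 1000
Step 1: Convert fiber length: 3.0 cm = 0.03 m
Step 2: Total fiber length = 369 * 0.03 = 11.07 m
Step 3: Linear density = 6.3 mg / 11.07 m = 0.5691 mg/m
Step 4: fineness = 0.5691 * 1000 = 569.1 mtex

569.1 mtex


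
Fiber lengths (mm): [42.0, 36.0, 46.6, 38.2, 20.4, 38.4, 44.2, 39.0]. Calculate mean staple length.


Formula: Mean = sum of lengths / count
Sum = 42.0 + 36.0 + 46.6 + 38.2 + 20.4 + 38.4 + 44.2 + 39.0
Sum = 304.8 mm
Mean = 304.8 / 8 = 38.10 mm

38.10 mm


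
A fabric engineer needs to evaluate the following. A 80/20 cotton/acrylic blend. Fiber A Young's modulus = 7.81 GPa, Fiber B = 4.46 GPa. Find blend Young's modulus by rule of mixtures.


Formula: Blend property = (fraction_A * property_A) + (fraction_B * property_B)
Step 1: Contribution A = 80/100 * 7.81 GPa = 6.248 GPa
Step 2: Contribution B = 20/100 * 4.46 GPa = 0.892 GPa
Step 3: Blend Young's modulus = 6.248 + 0.892 = 7.14 GPa

7.14 GPa


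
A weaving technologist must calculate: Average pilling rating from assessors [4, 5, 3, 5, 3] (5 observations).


Formula: Mean = sum / count
Sum = 4 + 5 + 3 + 5 + 3 = 20
Mean = 20 / 5 = 4.0

4.0


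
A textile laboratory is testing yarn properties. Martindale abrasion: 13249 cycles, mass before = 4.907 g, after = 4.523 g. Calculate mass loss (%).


Formula: Mass loss% = ((m_before - m_after) / m_before) * 100
Step 1: Mass loss = 4.907 - 4.523 = 0.384 g
Step 2: Ratio = 0.384 / 4.907 = 0.0782556
Step 3: Mass loss% = 0.0782556 * 100 = 7.82556% ≈ 7.83%

7.83%


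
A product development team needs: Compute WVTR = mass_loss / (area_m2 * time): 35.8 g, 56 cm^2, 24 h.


Formula: WVTR = mass_loss / (area * time)
Step 1: Convert area: 56 cm^2 = 0.0056 m^2
Step 2: WVTR = 35.8 g / (0.0056 m^2 * 24 h)
Step 3: WVTR = 35.8 / 0.1344 = 266.4 g/m^2/h

266.4 g/m^2/h


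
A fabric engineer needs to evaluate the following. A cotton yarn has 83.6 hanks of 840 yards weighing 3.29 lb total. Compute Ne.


Formula: Ne = hanks / mass_lb
Substituting: Ne = 83.6 / 3.29
Ne = 25.4

25.4 Ne


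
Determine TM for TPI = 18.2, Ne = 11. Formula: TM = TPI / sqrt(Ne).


Formula: TM = TPI / sqrt(Ne)
Step 1: sqrt(Ne) = sqrt(11) = 3.3166
Step 2: TM = 18.2 / 3.3166 = 5.49

5.49 TM


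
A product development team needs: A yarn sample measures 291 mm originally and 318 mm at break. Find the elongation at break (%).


Formula: Elongation (%) = ((L_break - L0) / L0) * 100
Step 1: Extension = 318 - 291 = 27 mm
Step 2: Elongation = (27 / 291) * 100
Step 3: Elongation = 0.092784 * 100 = 9.2784% ≈ 9.3%

9.3%


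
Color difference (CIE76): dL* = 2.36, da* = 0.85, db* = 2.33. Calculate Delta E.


Formula: Delta E = sqrt(dL*^2 + da*^2 + db*^2)
Step 1: dL*^2 = 2.36^2 = 5.5696
Step 2: da*^2 = 0.85^2 = 0.7225
Step 3: db*^2 = 2.33^2 = 5.4289
Step 4: Sum = 5.5696 + 0.7225 + 5.4289 = 11.721
Step 5: Delta E = sqrt(11.721) = 3.42

3.42 Delta E


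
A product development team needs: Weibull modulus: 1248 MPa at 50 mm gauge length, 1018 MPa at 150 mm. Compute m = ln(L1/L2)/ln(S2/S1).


Formula: m = ln(L1/L2) / ln(S2/S1)
Step 1: ln(L1/L2) = ln(50/150) = -1.09861
Step 2: S2/S1 = 1018/1248 = 0.81571
Step 3: ln(S2/S1) = ln(0.81571) = -0.20370
Step 4: m = -1.09861 / -0.20370 = 5.39

5.39 (Weibull m)


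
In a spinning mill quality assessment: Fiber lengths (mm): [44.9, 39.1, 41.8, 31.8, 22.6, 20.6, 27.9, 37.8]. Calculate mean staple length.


Formula: Mean = sum of lengths / count
Sum = 44.9 + 39.1 + 41.8 + 31.8 + 22.6 + 20.6 + 27.9 + 37.8
Sum = 266.5 mm
Mean = 266.5 / 8 = 33.31 mm

33.31 mm


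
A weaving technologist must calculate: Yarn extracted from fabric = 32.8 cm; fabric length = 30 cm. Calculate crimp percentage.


Formula: Crimp% = ((L_yarn - L_fabric) / L_fabric) * 100
Step 1: Extension = 32.8 - 30 = 2.8 cm
Step 2: Crimp% = (2.8 / 30) * 100
Step 3: Crimp% = 0.093333 * 100 = 9.3333% ≈ 9.3%

9.3%


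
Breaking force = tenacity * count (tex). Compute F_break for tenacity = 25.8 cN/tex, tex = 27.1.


Formula: Breaking force = Tenacity * Linear density
F = 25.8 cN/tex * 27.1 tex
F = 699.18 cN

699.18 cN


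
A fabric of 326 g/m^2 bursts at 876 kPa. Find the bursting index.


Formula: Bursting Index = Bursting Strength / Fabric GSM
BI = 876 kPa / 326 g/m^2
BI = 2.687 kPa/(g/m^2)

2.687 kPa/(g/m^2)


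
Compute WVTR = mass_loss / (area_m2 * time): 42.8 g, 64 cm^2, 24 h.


Formula: WVTR = mass_loss / (area * time)
Step 1: Convert area: 64 cm^2 = 0.0064 m^2
Step 2: WVTR = 42.8 g / (0.0064 m^2 * 24 h)
Step 3: WVTR = 42.8 / 0.1536 = 278.6 g/m^2/h

278.6 g/m^2/h


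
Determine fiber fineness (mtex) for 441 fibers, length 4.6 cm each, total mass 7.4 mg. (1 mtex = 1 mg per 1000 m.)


Formula: fineness (mtex) = mass (mg) / total length (km) = (mass_mg / total_length_m) * 1000
Step 1: Convert fiber length: 4.6 cm = 0.046 m
Step 2: Total fiber length = 441 * 0.046 = 20.286 m
Step 3: Linear density = 7.4 mg / 20.286 m = 0.3648 mg/m
Step 4: fineness = 0.3648 * 1000 = 364.8 mtex

364.8 mtex


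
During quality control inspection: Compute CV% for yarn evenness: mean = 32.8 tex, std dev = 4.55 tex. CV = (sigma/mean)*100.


Formula: CV% = (standard deviation / mean) * 100
Step 1: Ratio = 4.55 / 32.8 = 0.13872
Step 2: CV% = 0.13872 * 100 = 13.872% ≈ 13.9%

13.9%


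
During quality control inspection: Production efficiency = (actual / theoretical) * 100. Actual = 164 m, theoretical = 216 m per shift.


Formula: Efficiency% = (Actual output / Theoretical output) * 100
Efficiency% = (164 / 216) * 100
Efficiency% = 0.759259 * 100 = 75.9259% ≈ 75.9%

75.9%


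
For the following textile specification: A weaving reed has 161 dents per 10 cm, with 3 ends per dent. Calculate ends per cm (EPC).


Formula: EPC = (dents per 10 cm * ends per dent) / 10
Step 1: Total ends per 10 cm = 161 * 3 = 483
Step 2: EPC = 483 / 10 = 48.3 ends/cm

48.3 ends/cm


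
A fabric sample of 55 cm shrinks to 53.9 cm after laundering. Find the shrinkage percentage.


Formula: Shrinkage% = ((L_before - L_after) / L_before) * 100
Step 1: Shrinkage = 55 - 53.9 = 1.1 cm
Step 2: Shrinkage% = (1.1 / 55) * 100
Step 3: Shrinkage% = 0.02 * 100 = 2.0%

2.0%


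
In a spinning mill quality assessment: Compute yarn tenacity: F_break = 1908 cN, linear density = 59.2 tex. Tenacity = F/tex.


Formula: Tenacity = Breaking force / Linear density
Tenacity = 1908 cN / 59.2 tex
Tenacity = 32.23 cN/tex

32.23 cN/tex


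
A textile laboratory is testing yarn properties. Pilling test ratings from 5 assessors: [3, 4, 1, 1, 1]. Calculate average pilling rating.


Formula: Mean = sum / count
Sum = 3 + 4 + 1 + 1 + 1 = 10
Mean = 10 / 5 = 2.0

2.0


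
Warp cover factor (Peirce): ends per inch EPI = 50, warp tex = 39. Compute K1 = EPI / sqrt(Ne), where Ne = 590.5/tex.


Formula: K1 = EPI / sqrt(Ne), with Ne = 590.5 / tex_warp
Step 1: Ne = 590.5 / 39 = 15.141
Step 2: sqrt(Ne) = sqrt(15.141) = 3.8911
Step 3: K1 = 50 / 3.8911 = 12.8

12.8


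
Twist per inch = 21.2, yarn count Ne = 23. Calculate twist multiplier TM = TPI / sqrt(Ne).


Formula: TM = TPI / sqrt(Ne)
Step 1: sqrt(Ne) = sqrt(23) = 4.7958
Step 2: TM = 21.2 / 4.7958 = 4.42

4.42 TM


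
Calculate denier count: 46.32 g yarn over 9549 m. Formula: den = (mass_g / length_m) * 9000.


Formula: den = (mass_g / length_m) * 9000
Substituting: den = (46.32 / 9549) * 9000
Intermediate: 46.32 / 9549 = 0.00485077 g/m
den = 0.00485077 * 9000 = 43.7 denier

43.7 denier


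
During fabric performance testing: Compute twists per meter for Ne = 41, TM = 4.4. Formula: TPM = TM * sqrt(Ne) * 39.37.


Formula: TPM = TM * sqrt(Ne) * 39.37
Step 1: sqrt(Ne) = sqrt(41) = 6.4031
Step 2: TM * sqrt(Ne) = 4.4 * 6.4031 = 28.1736
Step 3: TPM = 28.1736 * 39.37 = 1109 twists/m

1109 twists/m


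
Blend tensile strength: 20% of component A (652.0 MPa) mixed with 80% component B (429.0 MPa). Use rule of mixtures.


Formula: Blend property = (fraction_A * property_A) + (fraction_B * property_B)
Step 1: Contribution A = 20/100 * 652.0 MPa = 130.4 MPa
Step 2: Contribution B = 80/100 * 429.0 MPa = 343.2 MPa
Step 3: Blend tensile strength = 130.4 + 343.2 = 473.6 MPa

473.6 MPa


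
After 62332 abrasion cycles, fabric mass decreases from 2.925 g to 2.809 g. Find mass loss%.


Formula: Mass loss% = ((m_before - m_after) / m_before) * 100
Step 1: Mass loss = 2.925 - 2.809 = 0.116 g
Step 2: Ratio = 0.116 / 2.925 = 0.0396581
Step 3: Mass loss% = 0.0396581 * 100 = 3.96581% ≈ 3.97%

3.97%


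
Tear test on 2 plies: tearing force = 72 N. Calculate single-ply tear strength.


Formula: Per-ply strength = Total force / Number of plies
Per-ply = 72 N / 2
Per-ply = 36 N

36 N


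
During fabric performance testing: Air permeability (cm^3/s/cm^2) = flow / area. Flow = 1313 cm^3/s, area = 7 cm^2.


Formula: Air Permeability = Airflow / Test Area
AP = 1313 cm^3/s / 7 cm^2
AP = 187.6 cm^3/s/cm^2

187.6 cm^3/s/cm^2


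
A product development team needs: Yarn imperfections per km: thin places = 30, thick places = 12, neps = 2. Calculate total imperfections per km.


Formula: Total = thin places + thick places + neps
Total = 30 + 12 + 2
Total = 44 imperfections/km

44 imperfections/km


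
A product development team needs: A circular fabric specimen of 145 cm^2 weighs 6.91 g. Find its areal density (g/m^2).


Formula: GSM = mass_g / area_m2
Step 1: Convert area: 145 cm^2 = 145 / 10000 = 0.0145 m^2
Step 2: GSM = 6.91 g / 0.0145 m^2 = 476.6 g/m^2

476.6 g/m^2


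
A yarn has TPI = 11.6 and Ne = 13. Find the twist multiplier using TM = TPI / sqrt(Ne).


Formula: TM = TPI / sqrt(Ne)
Step 1: sqrt(Ne) = sqrt(13) = 3.6056
Step 2: TM = 11.6 / 3.6056 = 3.22

3.22 TM
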